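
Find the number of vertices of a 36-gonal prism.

A prism on an n-gon has two n-gon bases and n rectangular sides: V = 2·36 = 72, E = 3·36 = 108, F = 36 + 2 = 38.

72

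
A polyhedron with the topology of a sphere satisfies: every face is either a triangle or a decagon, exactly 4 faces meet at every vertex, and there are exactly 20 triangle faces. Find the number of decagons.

2

Let x be the number of decagons; then F = 20 + x.
Edge–face incidences: 2E = 3·20 + 10·x = 60 + 10x.
Every vertex has degree 4, so 4V = 2E.
Euler: V − E + F = 2 ⇒ (2E)/4 − E + (20 + x) = 2.
Multiply by 8: 2·(2E) − 4·(2E) + 8·(20 + x) = 16, i.e. 160 + 8x − 2·(60 + 10x) = 16.
Collecting terms: −12x + 40 = 16, so −12x = −24, so x = 2.
Then 2E = 60 + 10·2 = 80, so E = 40, V = 2E/4 = 20, F = 20 + 2 = 22.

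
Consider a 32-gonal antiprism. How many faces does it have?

66

An antiprism on an n-gon has two n-gon caps and 2n triangles: V = 2·32 = 64, E = 4·32 = 128, F = 2·32 + 2 = 66.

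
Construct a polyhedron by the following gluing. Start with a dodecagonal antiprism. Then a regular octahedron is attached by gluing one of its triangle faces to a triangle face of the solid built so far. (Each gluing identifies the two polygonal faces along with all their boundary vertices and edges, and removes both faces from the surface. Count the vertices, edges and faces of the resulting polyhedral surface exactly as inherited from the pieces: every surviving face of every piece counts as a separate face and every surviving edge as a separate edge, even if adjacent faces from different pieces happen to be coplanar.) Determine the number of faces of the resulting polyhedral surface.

A dodecagonal antiprism: V=24, E=48, F=26.
Attach a regular octahedron (V=6, E=12, F=8) along a 3-gon: merge 3 vertices and 3 edges, delete both glued faces → V=27, E=57, F=32.
Check: V − E + F = 27 − 57 + 32 = 2.

32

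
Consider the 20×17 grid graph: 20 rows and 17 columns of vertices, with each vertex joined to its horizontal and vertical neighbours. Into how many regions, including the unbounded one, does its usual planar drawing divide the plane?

The grid has V = 20·17 = 340 vertices and E = 20·16 + 17·19 = 643 edges.
F = 2 − V + E = 2 − 340 + 643 = 305.

305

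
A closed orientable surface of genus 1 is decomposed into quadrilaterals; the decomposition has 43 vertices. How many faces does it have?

χ = 2 − 2·1 = 0, and every face is a square so 4F = 2E.
V − E + F = 0 with E = 4F/2 gives 43 − (4/2 − 1)·F = 0, so F = 43 and E = 86.

43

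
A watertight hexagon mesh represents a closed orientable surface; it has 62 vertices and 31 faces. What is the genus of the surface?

Every face is a hexagon, so 2E = 6·31 = 186, giving E = 93.
χ = V − E + F = 62 − 93 + 31 = 0.
For a closed orientable surface χ = 2 − 2g, so g = (2 − (0))/2 = 1.

1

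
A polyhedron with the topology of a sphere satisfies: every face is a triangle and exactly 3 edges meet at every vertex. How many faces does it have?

4

Each face has 3 edges and each edge borders two faces, so 2E = 3F.
Each vertex has degree 3, so 3V = 2E and hence V = 3F/3.
Euler: V − E + F = 2 ⇒ (3F/3) − (3F/2) + F = 2.
Multiply by 6: (6 − 9 + 6)F = 12, i.e. 3F = 12.
So F = 4, E = 3·4/2 = 6, V = 3·4/3 = 4.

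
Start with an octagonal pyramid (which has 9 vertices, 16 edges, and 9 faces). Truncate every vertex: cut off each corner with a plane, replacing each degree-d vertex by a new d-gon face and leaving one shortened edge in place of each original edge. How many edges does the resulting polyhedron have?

Truncation replaces each original edge-end by a new vertex, so V′ = 2E = 32.
Each original edge survives, and each old vertex of degree d contributes d new edges; summing degrees gives Σd = 2E, so E′ = E + 2E = 3E = 48.
Each original face survives and each original vertex becomes one new face: F′ = F + V = 18.

48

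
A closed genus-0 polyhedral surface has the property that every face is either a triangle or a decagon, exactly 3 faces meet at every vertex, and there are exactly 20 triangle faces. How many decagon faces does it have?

Let x be the number of decagons; then F = 20 + x.
Edge–face incidences: 2E = 3·20 + 10·x = 60 + 10x.
Every vertex has degree 3, so 3V = 2E.
Euler: V − E + F = 2 ⇒ (2E)/3 − E + (20 + x) = 2.
Multiply by 6: 2·(2E) − 3·(2E) + 6·(20 + x) = 12, i.e. 120 + 6x − (60 + 10x) = 12.
Collecting terms: −4x + 60 = 12, so −4x = −48, so x = 12.
Then 2E = 60 + 10·12 = 180, so E = 90, V = 2E/3 = 60, F = 20 + 12 = 32.

12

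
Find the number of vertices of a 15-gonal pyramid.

16

A pyramid on an n-gon base has one n-gon and n triangles: V = 15 + 1 = 16, E = 2·15 = 30, F = 15 + 1 = 16.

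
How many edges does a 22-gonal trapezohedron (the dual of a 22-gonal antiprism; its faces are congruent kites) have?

The n-trapezohedron (dual of the n-antiprism) has V = 2·22 + 2 = 46, E = 4·22 = 88, F = 2·22 = 44.
Check: V − E + F = 46 − 88 + 44 = 2.

88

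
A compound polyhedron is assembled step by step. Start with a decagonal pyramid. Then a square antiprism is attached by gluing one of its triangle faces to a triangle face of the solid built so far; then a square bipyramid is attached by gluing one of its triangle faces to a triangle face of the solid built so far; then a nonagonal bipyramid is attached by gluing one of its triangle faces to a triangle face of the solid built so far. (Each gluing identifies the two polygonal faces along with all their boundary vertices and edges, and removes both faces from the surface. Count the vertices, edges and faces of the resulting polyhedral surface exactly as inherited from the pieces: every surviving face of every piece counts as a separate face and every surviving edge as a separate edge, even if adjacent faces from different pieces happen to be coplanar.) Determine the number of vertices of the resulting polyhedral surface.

A decagonal pyramid: V=11, E=20, F=11.
Attach a square antiprism (V=8, E=16, F=10) along a 3-gon: merge 3 vertices and 3 edges, delete both glued faces → V=16, E=33, F=19.
Attach a square bipyramid (V=6, E=12, F=8) along a 3-gon: merge 3 vertices and 3 edges, delete both glued faces → V=19, E=42, F=25.
Attach a nonagonal bipyramid (V=11, E=27, F=18) along a 3-gon: merge 3 vertices and 3 edges, delete both glued faces → V=27, E=66, F=41.
Check: V − E + F = 27 − 66 + 41 = 2.

27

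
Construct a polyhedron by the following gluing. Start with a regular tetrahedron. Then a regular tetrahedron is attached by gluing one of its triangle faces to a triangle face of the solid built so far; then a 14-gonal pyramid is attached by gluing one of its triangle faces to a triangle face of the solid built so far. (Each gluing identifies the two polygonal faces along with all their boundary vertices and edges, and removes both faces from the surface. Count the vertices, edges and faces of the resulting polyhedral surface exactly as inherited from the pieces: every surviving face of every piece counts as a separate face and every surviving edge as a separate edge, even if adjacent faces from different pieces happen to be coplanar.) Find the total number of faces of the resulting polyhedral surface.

19

A regular tetrahedron: V=4, E=6, F=4.
Attach a regular tetrahedron (V=4, E=6, F=4) along a 3-gon: merge 3 vertices and 3 edges, delete both glued faces → V=5, E=9, F=6.
Attach a 14-gonal pyramid (V=15, E=28, F=15) along a 3-gon: merge 3 vertices and 3 edges, delete both glued faces → V=17, E=34, F=19.
Check: V − E + F = 17 − 34 + 19 = 2.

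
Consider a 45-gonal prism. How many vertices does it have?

A prism on an n-gon has two n-gon bases and n rectangular sides: V = 2·45 = 90, E = 3·45 = 135, F = 45 + 2 = 47.

90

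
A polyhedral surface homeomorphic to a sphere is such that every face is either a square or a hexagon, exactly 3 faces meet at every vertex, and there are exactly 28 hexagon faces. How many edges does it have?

96

Let x be the number of squares; then F = 28 + x.
Edge–face incidences: 2E = 6·28 + 4·x = 168 + 4x.
Every vertex has degree 3, so 3V = 2E.
Euler: V − E + F = 2 ⇒ (2E)/3 − E + (28 + x) = 2.
Multiply by 6: 2·(2E) − 3·(2E) + 6·(28 + x) = 12, i.e. 168 + 6x − (168 + 4x) = 12.
Collecting terms: 2x = 12, so x = 6.
Then 2E = 168 + 4·6 = 192, so E = 96, V = 2E/3 = 64, F = 28 + 6 = 34.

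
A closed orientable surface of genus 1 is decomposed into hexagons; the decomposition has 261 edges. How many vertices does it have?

174

χ = 2 − 2·1 = 0, and every face is a hexagon so 6F = 2E.
F = 2E/6 = 87. Then V = 0 + E − F = 0 + 261 − 87 = 174.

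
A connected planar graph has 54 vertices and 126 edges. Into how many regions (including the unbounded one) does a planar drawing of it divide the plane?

74

Euler's formula for a connected plane graph: V − E + F = 2, so F = 2 − 54 + 126 = 74.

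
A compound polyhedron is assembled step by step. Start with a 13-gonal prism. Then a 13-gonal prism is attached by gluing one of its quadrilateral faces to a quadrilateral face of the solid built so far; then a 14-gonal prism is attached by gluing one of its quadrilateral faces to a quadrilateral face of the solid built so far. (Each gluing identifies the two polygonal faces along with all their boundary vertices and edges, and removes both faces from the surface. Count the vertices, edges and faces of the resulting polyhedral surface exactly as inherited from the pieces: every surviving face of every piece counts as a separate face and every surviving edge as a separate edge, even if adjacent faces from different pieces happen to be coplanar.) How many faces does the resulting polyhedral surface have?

42

A 13-gonal prism: V=26, E=39, F=15.
Attach a 13-gonal prism (V=26, E=39, F=15) along a 4-gon: merge 4 vertices and 4 edges, delete both glued faces → V=48, E=74, F=28.
Attach a 14-gonal prism (V=28, E=42, F=16) along a 4-gon: merge 4 vertices and 4 edges, delete both glued faces → V=72, E=112, F=42.
Check: V − E + F = 72 − 112 + 42 = 2.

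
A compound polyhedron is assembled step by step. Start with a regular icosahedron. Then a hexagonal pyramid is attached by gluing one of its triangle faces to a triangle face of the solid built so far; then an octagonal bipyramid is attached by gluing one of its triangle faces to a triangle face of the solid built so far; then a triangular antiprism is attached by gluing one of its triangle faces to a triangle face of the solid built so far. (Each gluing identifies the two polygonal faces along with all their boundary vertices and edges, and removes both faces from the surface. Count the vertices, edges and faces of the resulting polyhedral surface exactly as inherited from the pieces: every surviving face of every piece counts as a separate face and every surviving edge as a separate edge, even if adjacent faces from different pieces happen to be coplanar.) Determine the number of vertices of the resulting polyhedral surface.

A regular icosahedron: V=12, E=30, F=20.
Attach a hexagonal pyramid (V=7, E=12, F=7) along a 3-gon: merge 3 vertices and 3 edges, delete both glued faces → V=16, E=39, F=25.
Attach an octagonal bipyramid (V=10, E=24, F=16) along a 3-gon: merge 3 vertices and 3 edges, delete both glued faces → V=23, E=60, F=39.
Attach a triangular antiprism (V=6, E=12, F=8) along a 3-gon: merge 3 vertices and 3 edges, delete both glued faces → V=26, E=69, F=45.
Check: V − E + F = 26 − 69 + 45 = 2.

26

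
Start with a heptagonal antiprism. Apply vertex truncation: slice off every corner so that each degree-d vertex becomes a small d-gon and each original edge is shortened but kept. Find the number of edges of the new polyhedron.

84

The base solid has V = 14, E = 28, F = 16.
Truncation replaces each original edge-end by a new vertex, so V′ = 2E = 56.
Each original edge survives, and each old vertex of degree d contributes d new edges; summing degrees gives Σd = 2E, so E′ = E + 2E = 3E = 84.
Each original face survives and each original vertex becomes one new face: F′ = F + V = 30.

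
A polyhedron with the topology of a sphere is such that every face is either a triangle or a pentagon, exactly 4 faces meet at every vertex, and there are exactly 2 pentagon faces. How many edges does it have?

20

Let x be the number of triangles; then F = 2 + x.
Edge–face incidences: 2E = 5·2 + 3·x = 10 + 3x.
Every vertex has degree 4, so 4V = 2E.
Euler: V − E + F = 2 ⇒ (2E)/4 − E + (2 + x) = 2.
Multiply by 8: 2·(2E) − 4·(2E) + 8·(2 + x) = 16, i.e. 16 + 8x − 2·(10 + 3x) = 16.
Collecting terms: 2x − 4 = 16, so 2x = 20, so x = 10.
Then 2E = 10 + 3·10 = 40, so E = 20, V = 2E/4 = 10, F = 2 + 10 = 12.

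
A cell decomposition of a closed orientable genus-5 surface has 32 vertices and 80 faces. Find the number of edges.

For a closed orientable surface of genus 5, χ = 2 − 2·5 = -8.
E = V + F − (-8) = 32 + 80 − (-8) = 120.

120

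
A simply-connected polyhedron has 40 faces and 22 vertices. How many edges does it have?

Here V − E + F = 2.
E = V + F − (2) = 22 + 40 − (2) = 60.

60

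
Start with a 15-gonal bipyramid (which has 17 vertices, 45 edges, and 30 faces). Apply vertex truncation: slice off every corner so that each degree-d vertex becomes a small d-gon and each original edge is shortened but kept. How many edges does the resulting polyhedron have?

Truncation replaces each original edge-end by a new vertex, so V′ = 2E = 90.
Each original edge survives, and each old vertex of degree d contributes d new edges; summing degrees gives Σd = 2E, so E′ = E + 2E = 3E = 135.
Each original face survives and each original vertex becomes one new face: F′ = F + V = 47.

135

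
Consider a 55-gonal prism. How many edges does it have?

A prism on an n-gon has two n-gon bases and n rectangular sides: V = 2·55 = 110, E = 3·55 = 165, F = 55 + 2 = 57.
Check: V − E + F = 110 − 165 + 57 = 2.

165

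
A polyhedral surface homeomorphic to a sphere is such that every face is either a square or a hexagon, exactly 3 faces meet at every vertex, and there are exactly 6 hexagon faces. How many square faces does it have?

6

Let x be the number of squares; then F = 6 + x.
Edge–face incidences: 2E = 6·6 + 4·x = 36 + 4x.
Every vertex has degree 3, so 3V = 2E.
Euler: V − E + F = 2 ⇒ (2E)/3 − E + (6 + x) = 2.
Multiply by 6: 2·(2E) − 3·(2E) + 6·(6 + x) = 12, i.e. 36 + 6x − (36 + 4x) = 12.
Collecting terms: 2x = 12, so x = 6.
Then 2E = 36 + 4·6 = 60, so E = 30, V = 2E/3 = 20, F = 6 + 6 = 12.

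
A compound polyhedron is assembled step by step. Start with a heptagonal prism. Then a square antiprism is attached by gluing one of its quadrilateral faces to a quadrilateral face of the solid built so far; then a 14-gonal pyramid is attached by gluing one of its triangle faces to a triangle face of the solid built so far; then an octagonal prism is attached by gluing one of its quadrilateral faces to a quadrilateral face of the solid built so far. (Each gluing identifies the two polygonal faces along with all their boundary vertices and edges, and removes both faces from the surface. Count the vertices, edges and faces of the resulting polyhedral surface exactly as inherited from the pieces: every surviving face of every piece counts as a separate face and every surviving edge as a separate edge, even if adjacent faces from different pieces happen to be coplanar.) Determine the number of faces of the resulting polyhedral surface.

38

A heptagonal prism: V=14, E=21, F=9.
Attach a square antiprism (V=8, E=16, F=10) along a 4-gon: merge 4 vertices and 4 edges, delete both glued faces → V=18, E=33, F=17.
Attach a 14-gonal pyramid (V=15, E=28, F=15) along a 3-gon: merge 3 vertices and 3 edges, delete both glued faces → V=30, E=58, F=30.
Attach an octagonal prism (V=16, E=24, F=10) along a 4-gon: merge 4 vertices and 4 edges, delete both glued faces → V=42, E=78, F=38.
Check: V − E + F = 42 − 78 + 38 = 2.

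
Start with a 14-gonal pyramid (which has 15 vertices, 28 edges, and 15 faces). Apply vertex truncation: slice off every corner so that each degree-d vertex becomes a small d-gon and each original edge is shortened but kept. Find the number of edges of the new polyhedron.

Truncation replaces each original edge-end by a new vertex, so V′ = 2E = 56.
Each original edge survives, and each old vertex of degree d contributes d new edges; summing degrees gives Σd = 2E, so E′ = E + 2E = 3E = 84.
Each original face survives and each original vertex becomes one new face: F′ = F + V = 30.

84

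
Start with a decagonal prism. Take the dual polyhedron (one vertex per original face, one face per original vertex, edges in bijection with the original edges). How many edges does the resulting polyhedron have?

30

The base solid has V = 20, E = 30, F = 12.
The dual swaps V and F and preserves E: V′ = F = 12, E′ = E = 30, F′ = V = 20.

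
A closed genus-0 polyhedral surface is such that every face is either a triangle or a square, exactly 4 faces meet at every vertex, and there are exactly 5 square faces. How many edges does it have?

22

Let x be the number of triangles; then F = 5 + x.
Edge–face incidences: 2E = 4·5 + 3·x = 20 + 3x.
Every vertex has degree 4, so 4V = 2E.
Euler: V − E + F = 2 ⇒ (2E)/4 − E + (5 + x) = 2.
Multiply by 8: 2·(2E) − 4·(2E) + 8·(5 + x) = 16, i.e. 40 + 8x − 2·(20 + 3x) = 16.
Collecting terms: 2x = 16, so x = 8.
Then 2E = 20 + 3·8 = 44, so E = 22, V = 2E/4 = 11, F = 5 + 8 = 13.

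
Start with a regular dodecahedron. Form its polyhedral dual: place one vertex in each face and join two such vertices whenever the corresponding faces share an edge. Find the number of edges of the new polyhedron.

The base solid has V = 20, E = 30, F = 12.
The dual swaps V and F and preserves E: V′ = F = 12, E′ = E = 30, F′ = V = 20.

30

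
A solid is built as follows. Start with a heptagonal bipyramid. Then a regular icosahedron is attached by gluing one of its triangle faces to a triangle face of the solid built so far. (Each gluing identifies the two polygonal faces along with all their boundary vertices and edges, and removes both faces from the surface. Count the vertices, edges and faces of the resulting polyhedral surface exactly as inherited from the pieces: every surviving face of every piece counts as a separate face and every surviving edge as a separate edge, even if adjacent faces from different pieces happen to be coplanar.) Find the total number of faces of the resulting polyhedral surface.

A heptagonal bipyramid: V=9, E=21, F=14.
Attach a regular icosahedron (V=12, E=30, F=20) along a 3-gon: merge 3 vertices and 3 edges, delete both glued faces → V=18, E=48, F=32.
Check: V − E + F = 18 − 48 + 32 = 2.

32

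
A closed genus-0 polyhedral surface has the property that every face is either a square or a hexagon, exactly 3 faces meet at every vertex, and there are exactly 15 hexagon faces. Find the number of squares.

Let x be the number of squares; then F = 15 + x.
Edge–face incidences: 2E = 6·15 + 4·x = 90 + 4x.
Every vertex has degree 3, so 3V = 2E.
Euler: V − E + F = 2 ⇒ (2E)/3 − E + (15 + x) = 2.
Multiply by 6: 2·(2E) − 3·(2E) + 6·(15 + x) = 12, i.e. 90 + 6x − (90 + 4x) = 12.
Collecting terms: 2x = 12, so x = 6.
Then 2E = 90 + 4·6 = 114, so E = 57, V = 2E/3 = 38, F = 15 + 6 = 21.

6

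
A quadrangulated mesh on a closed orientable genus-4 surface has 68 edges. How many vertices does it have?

χ = 2 − 2·4 = -6, and every face is a square so 4F = 2E.
F = 2E/4 = 34. Then V = -6 + E − F = -6 + 68 − 34 = 28.

28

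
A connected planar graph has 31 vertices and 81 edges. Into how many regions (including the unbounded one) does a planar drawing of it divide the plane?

52

Euler's formula for a connected plane graph: V − E + F = 2, so F = 2 − 31 + 81 = 52.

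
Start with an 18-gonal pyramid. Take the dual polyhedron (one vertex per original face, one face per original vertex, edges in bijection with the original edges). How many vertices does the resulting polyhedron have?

The base solid has V = 19, E = 36, F = 19.
The dual swaps V and F and preserves E: V′ = F = 19, E′ = E = 36, F′ = V = 19.

19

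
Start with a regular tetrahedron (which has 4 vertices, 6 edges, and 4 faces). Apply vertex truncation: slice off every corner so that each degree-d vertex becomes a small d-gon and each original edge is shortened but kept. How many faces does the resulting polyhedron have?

8

Truncation replaces each original edge-end by a new vertex, so V′ = 2E = 12.
Each original edge survives, and each old vertex of degree d contributes d new edges; summing degrees gives Σd = 2E, so E′ = E + 2E = 3E = 18.
Each original face survives and each original vertex becomes one new face: F′ = F + V = 8.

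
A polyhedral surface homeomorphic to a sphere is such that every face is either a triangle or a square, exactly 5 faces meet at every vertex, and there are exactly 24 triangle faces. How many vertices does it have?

Let x be the number of squares; then F = 24 + x.
Edge–face incidences: 2E = 3·24 + 4·x = 72 + 4x.
Every vertex has degree 5, so 5V = 2E.
Euler: V − E + F = 2 ⇒ (2E)/5 − E + (24 + x) = 2.
Multiply by 10: 2·(2E) − 5·(2E) + 10·(24 + x) = 20, i.e. 240 + 10x − 3·(72 + 4x) = 20.
Collecting terms: −2x + 24 = 20, so −2x = −4, so x = 2.
Then 2E = 72 + 4·2 = 80, so E = 40, V = 2E/5 = 16, F = 24 + 2 = 26.

16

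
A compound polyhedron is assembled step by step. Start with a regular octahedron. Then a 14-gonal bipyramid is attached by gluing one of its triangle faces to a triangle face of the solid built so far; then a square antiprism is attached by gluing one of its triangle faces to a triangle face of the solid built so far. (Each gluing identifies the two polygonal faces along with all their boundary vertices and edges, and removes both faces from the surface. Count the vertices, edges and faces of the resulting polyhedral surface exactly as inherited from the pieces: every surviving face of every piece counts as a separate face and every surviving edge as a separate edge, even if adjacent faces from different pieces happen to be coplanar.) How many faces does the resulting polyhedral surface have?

A regular octahedron: V=6, E=12, F=8.
Attach a 14-gonal bipyramid (V=16, E=42, F=28) along a 3-gon: merge 3 vertices and 3 edges, delete both glued faces → V=19, E=51, F=34.
Attach a square antiprism (V=8, E=16, F=10) along a 3-gon: merge 3 vertices and 3 edges, delete both glued faces → V=24, E=64, F=42.
Check: V − E + F = 24 − 64 + 42 = 2.

42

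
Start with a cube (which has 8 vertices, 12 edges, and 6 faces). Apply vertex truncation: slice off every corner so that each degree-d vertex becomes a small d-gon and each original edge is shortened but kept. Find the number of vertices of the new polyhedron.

Truncation replaces each original edge-end by a new vertex, so V′ = 2E = 24.
Each original edge survives, and each old vertex of degree d contributes d new edges; summing degrees gives Σd = 2E, so E′ = E + 2E = 3E = 36.
Each original face survives and each original vertex becomes one new face: F′ = F + V = 14.

24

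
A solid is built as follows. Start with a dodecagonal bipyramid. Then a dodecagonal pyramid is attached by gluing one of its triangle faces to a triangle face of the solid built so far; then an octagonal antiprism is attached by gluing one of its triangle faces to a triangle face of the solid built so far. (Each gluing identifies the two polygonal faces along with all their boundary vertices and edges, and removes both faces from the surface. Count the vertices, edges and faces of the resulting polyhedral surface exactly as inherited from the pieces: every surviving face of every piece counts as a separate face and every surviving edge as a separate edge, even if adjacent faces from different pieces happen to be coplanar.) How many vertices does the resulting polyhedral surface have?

37

A dodecagonal bipyramid: V=14, E=36, F=24.
Attach a dodecagonal pyramid (V=13, E=24, F=13) along a 3-gon: merge 3 vertices and 3 edges, delete both glued faces → V=24, E=57, F=35.
Attach an octagonal antiprism (V=16, E=32, F=18) along a 3-gon: merge 3 vertices and 3 edges, delete both glued faces → V=37, E=86, F=51.
Check: V − E + F = 37 − 86 + 51 = 2.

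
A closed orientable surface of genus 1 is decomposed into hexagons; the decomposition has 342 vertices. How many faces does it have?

χ = 2 − 2·1 = 0, and every face is a hexagon so 6F = 2E.
V − E + F = 0 with E = 6F/2 gives 342 − (6/2 − 1)·F = 0, so F = 171 and E = 513.

171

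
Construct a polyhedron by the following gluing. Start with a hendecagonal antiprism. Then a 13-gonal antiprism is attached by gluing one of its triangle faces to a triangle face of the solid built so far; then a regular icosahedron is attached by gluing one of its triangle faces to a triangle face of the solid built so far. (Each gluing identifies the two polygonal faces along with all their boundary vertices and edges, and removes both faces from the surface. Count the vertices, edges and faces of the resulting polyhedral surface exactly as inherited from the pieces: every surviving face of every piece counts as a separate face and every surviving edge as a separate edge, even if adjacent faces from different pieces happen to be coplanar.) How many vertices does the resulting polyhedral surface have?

54

A hendecagonal antiprism: V=22, E=44, F=24.
Attach a 13-gonal antiprism (V=26, E=52, F=28) along a 3-gon: merge 3 vertices and 3 edges, delete both glued faces → V=45, E=93, F=50.
Attach a regular icosahedron (V=12, E=30, F=20) along a 3-gon: merge 3 vertices and 3 edges, delete both glued faces → V=54, E=120, F=68.
Check: V − E + F = 54 − 120 + 68 = 2.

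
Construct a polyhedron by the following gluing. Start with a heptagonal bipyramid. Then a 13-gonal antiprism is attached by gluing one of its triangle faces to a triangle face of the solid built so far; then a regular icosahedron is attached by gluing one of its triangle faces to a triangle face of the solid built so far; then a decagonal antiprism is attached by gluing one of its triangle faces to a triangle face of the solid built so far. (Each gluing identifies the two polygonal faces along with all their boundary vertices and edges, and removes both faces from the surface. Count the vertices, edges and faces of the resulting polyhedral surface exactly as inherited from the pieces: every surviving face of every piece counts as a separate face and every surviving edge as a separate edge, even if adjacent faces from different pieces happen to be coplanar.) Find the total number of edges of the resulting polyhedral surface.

A heptagonal bipyramid: V=9, E=21, F=14.
Attach a 13-gonal antiprism (V=26, E=52, F=28) along a 3-gon: merge 3 vertices and 3 edges, delete both glued faces → V=32, E=70, F=40.
Attach a regular icosahedron (V=12, E=30, F=20) along a 3-gon: merge 3 vertices and 3 edges, delete both glued faces → V=41, E=97, F=58.
Attach a decagonal antiprism (V=20, E=40, F=22) along a 3-gon: merge 3 vertices and 3 edges, delete both glued faces → V=58, E=134, F=78.
Check: V − E + F = 58 − 134 + 78 = 2.

134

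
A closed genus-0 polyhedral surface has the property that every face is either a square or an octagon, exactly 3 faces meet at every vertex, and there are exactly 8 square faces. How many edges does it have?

24

Let x be the number of octagons; then F = 8 + x.
Edge–face incidences: 2E = 4·8 + 8·x = 32 + 8x.
Every vertex has degree 3, so 3V = 2E.
Euler: V − E + F = 2 ⇒ (2E)/3 − E + (8 + x) = 2.
Multiply by 6: 2·(2E) − 3·(2E) + 6·(8 + x) = 12, i.e. 48 + 6x − (32 + 8x) = 12.
Collecting terms: −2x + 16 = 12, so −2x = −4, so x = 2.
Then 2E = 32 + 8·2 = 48, so E = 24, V = 2E/3 = 16, F = 8 + 2 = 10.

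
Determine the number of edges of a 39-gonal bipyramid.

A bipyramid over an n-gon has 2n triangular faces and n + 2 vertices: V = 39 + 2 = 41, E = 3·39 = 117, F = 2·39 = 78.
Check: V − E + F = 41 − 117 + 78 = 2.

117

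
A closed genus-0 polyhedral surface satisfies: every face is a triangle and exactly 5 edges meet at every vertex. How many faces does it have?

Each face has 3 edges and each edge borders two faces, so 2E = 3F.
Each vertex has degree 5, so 5V = 2E and hence V = 3F/5.
Euler: V − E + F = 2 ⇒ (3F/5) − (3F/2) + F = 2.
Multiply by 10: (6 − 15 + 10)F = 20, i.e. 1F = 20.
So F = 20, E = 3·20/2 = 30, V = 3·20/5 = 12.

20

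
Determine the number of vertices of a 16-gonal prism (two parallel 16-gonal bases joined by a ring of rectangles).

32

A prism on an n-gon has two n-gon bases and n rectangular sides: V = 2·16 = 32, E = 3·16 = 48, F = 16 + 2 = 18.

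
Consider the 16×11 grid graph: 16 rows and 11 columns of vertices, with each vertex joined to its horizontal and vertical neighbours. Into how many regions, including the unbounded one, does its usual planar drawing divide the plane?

151

The grid has V = 16·11 = 176 vertices and E = 16·10 + 11·15 = 325 edges.
F = 2 − V + E = 2 − 176 + 325 = 151.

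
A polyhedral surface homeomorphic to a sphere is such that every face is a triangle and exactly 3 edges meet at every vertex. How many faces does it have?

Each face has 3 edges and each edge borders two faces, so 2E = 3F.
Each vertex has degree 3, so 3V = 2E and hence V = 3F/3.
Euler: V − E + F = 2 ⇒ (3F/3) − (3F/2) + F = 2.
Multiply by 6: (6 − 9 + 6)F = 12, i.e. 3F = 12.
So F = 4, E = 3·4/2 = 6, V = 3·4/3 = 4.

4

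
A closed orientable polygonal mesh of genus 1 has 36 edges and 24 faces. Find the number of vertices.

For a closed orientable surface of genus 1, χ = 2 − 2·1 = 0.
V = 0 + E − F = 0 + 36 − 24 = 12.

12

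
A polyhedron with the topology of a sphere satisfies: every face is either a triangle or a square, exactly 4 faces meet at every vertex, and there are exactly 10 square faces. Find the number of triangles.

8

Let x be the number of triangles; then F = 10 + x.
Edge–face incidences: 2E = 4·10 + 3·x = 40 + 3x.
Every vertex has degree 4, so 4V = 2E.
Euler: V − E + F = 2 ⇒ (2E)/4 − E + (10 + x) = 2.
Multiply by 8: 2·(2E) − 4·(2E) + 8·(10 + x) = 16, i.e. 80 + 8x − 2·(40 + 3x) = 16.
Collecting terms: 2x = 16, so x = 8.
Then 2E = 40 + 3·8 = 64, so E = 32, V = 2E/4 = 16, F = 10 + 8 = 18.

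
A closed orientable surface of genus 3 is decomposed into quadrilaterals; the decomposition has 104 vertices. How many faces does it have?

108

χ = 2 − 2·3 = -4, and every face is a square so 4F = 2E.
V − E + F = -4 with E = 4F/2 gives 104 − (4/2 − 1)·F = -4, so F = 108 and E = 216.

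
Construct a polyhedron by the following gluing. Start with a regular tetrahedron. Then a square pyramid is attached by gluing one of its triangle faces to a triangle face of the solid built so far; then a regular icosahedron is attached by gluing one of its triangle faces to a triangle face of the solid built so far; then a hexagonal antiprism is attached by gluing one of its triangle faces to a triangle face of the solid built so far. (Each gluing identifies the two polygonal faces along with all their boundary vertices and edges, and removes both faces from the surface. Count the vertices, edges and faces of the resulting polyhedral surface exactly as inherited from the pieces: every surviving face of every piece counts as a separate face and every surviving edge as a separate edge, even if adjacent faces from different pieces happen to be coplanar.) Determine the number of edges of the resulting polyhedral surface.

59

A regular tetrahedron: V=4, E=6, F=4.
Attach a square pyramid (V=5, E=8, F=5) along a 3-gon: merge 3 vertices and 3 edges, delete both glued faces → V=6, E=11, F=7.
Attach a regular icosahedron (V=12, E=30, F=20) along a 3-gon: merge 3 vertices and 3 edges, delete both glued faces → V=15, E=38, F=25.
Attach a hexagonal antiprism (V=12, E=24, F=14) along a 3-gon: merge 3 vertices and 3 edges, delete both glued faces → V=24, E=59, F=37.
Check: V − E + F = 24 − 59 + 37 = 2.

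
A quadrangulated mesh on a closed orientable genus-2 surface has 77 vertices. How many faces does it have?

χ = 2 − 2·2 = -2, and every face is a square so 4F = 2E.
V − E + F = -2 with E = 4F/2 gives 77 − (4/2 − 1)·F = -2, so F = 79 and E = 158.

79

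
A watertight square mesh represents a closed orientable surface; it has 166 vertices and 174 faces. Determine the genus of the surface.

5

Every face is a square, so 2E = 4·174 = 696, giving E = 348.
χ = V − E + F = 166 − 348 + 174 = -8.
For a closed orientable surface χ = 2 − 2g, so g = (2 − (-8))/2 = 5.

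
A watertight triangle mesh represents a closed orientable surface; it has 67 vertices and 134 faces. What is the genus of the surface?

Every face is a triangle, so 2E = 3·134 = 402, giving E = 201.
χ = V − E + F = 67 − 201 + 134 = 0.
For a closed orientable surface χ = 2 − 2g, so g = (2 − (0))/2 = 1.

1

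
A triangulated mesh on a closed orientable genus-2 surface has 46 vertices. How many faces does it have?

χ = 2 − 2·2 = -2, and every face is a triangle so 3F = 2E.
V − E + F = -2 with E = 3F/2 gives 46 − (3/2 − 1)·F = -2, so F = 96 and E = 144.

96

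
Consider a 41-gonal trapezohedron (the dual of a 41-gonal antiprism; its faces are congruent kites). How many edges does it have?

164

The n-trapezohedron (dual of the n-antiprism) has V = 2·41 + 2 = 84, E = 4·41 = 164, F = 2·41 = 82.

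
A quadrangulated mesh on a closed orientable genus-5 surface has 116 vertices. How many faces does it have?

χ = 2 − 2·5 = -8, and every face is a square so 4F = 2E.
V − E + F = -8 with E = 4F/2 gives 116 − (4/2 − 1)·F = -8, so F = 124 and E = 248.

124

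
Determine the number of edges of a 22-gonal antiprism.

An antiprism on an n-gon has two n-gon caps and 2n triangles: V = 2·22 = 44, E = 4·22 = 88, F = 2·22 + 2 = 46.

88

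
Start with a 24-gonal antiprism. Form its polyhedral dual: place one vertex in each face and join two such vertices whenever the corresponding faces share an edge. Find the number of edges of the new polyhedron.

The base solid has V = 48, E = 96, F = 50.
The dual swaps V and F and preserves E: V′ = F = 50, E′ = E = 96, F′ = V = 48.

96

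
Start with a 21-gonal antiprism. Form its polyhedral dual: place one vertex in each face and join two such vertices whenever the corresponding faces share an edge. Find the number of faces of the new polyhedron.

42

The base solid has V = 42, E = 84, F = 44.
The dual swaps V and F and preserves E: V′ = F = 44, E′ = E = 84, F′ = V = 42.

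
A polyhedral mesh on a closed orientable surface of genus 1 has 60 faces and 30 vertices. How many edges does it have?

90

For a closed orientable surface of genus 1, χ = 2 − 2·1 = 0.
E = V + F − (0) = 30 + 60 − (0) = 90.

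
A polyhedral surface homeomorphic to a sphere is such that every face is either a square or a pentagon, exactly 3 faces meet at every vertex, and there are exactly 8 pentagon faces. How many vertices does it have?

16

Let x be the number of squares; then F = 8 + x.
Edge–face incidences: 2E = 5·8 + 4·x = 40 + 4x.
Every vertex has degree 3, so 3V = 2E.
Euler: V − E + F = 2 ⇒ (2E)/3 − E + (8 + x) = 2.
Multiply by 6: 2·(2E) − 3·(2E) + 6·(8 + x) = 12, i.e. 48 + 6x − (40 + 4x) = 12.
Collecting terms: 2x + 8 = 12, so 2x = 4, so x = 2.
Then 2E = 40 + 4·2 = 48, so E = 24, V = 2E/3 = 16, F = 8 + 2 = 10.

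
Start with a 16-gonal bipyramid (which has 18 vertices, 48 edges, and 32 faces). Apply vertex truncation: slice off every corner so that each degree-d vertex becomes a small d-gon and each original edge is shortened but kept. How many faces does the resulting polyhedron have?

50

Truncation replaces each original edge-end by a new vertex, so V′ = 2E = 96.
Each original edge survives, and each old vertex of degree d contributes d new edges; summing degrees gives Σd = 2E, so E′ = E + 2E = 3E = 144.
Each original face survives and each original vertex becomes one new face: F′ = F + V = 50.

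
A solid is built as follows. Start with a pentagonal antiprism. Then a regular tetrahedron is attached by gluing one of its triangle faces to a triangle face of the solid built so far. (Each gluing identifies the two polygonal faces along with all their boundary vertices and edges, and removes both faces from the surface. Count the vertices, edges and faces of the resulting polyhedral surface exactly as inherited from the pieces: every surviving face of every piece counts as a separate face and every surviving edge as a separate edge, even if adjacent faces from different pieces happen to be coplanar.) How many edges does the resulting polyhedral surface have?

A pentagonal antiprism: V=10, E=20, F=12.
Attach a regular tetrahedron (V=4, E=6, F=4) along a 3-gon: merge 3 vertices and 3 edges, delete both glued faces → V=11, E=23, F=14.
Check: V − E + F = 11 − 23 + 14 = 2.

23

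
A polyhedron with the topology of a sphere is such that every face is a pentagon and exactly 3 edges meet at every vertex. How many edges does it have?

Each face has 5 edges and each edge borders two faces, so 2E = 5F.
Each vertex has degree 3, so 3V = 2E and hence V = 5F/3.
Euler: V − E + F = 2 ⇒ (5F/3) − (5F/2) + F = 2.
Multiply by 6: (10 − 15 + 6)F = 12, i.e. 1F = 12.
So F = 12, E = 5·12/2 = 30, V = 5·12/3 = 20.

30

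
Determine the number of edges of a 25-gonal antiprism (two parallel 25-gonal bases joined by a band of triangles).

An antiprism on an n-gon has two n-gon caps and 2n triangles: V = 2·25 = 50, E = 4·25 = 100, F = 2·25 + 2 = 52.

100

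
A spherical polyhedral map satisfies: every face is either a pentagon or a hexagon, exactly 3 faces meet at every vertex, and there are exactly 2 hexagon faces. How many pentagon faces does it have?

12

Let x be the number of pentagons; then F = 2 + x.
Edge–face incidences: 2E = 6·2 + 5·x = 12 + 5x.
Every vertex has degree 3, so 3V = 2E.
Euler: V − E + F = 2 ⇒ (2E)/3 − E + (2 + x) = 2.
Multiply by 6: 2·(2E) − 3·(2E) + 6·(2 + x) = 12, i.e. 12 + 6x − (12 + 5x) = 12.
Collecting terms: x = 12.
Then 2E = 12 + 5·12 = 72, so E = 36, V = 2E/3 = 24, F = 2 + 12 = 14.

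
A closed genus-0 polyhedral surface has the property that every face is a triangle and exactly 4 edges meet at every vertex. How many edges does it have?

Each face has 3 edges and each edge borders two faces, so 2E = 3F.
Each vertex has degree 4, so 4V = 2E and hence V = 3F/4.
Euler: V − E + F = 2 ⇒ (3F/4) − (3F/2) + F = 2.
Multiply by 8: (6 − 12 + 8)F = 16, i.e. 2F = 16.
So F = 8, E = 3·8/2 = 12, V = 3·8/4 = 6.

12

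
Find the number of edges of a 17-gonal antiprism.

68

An antiprism on an n-gon has two n-gon caps and 2n triangles: V = 2·17 = 34, E = 4·17 = 68, F = 2·17 + 2 = 36.
Check: V − E + F = 34 − 68 + 36 = 2.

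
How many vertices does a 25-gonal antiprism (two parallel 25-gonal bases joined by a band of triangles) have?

An antiprism on an n-gon has two n-gon caps and 2n triangles: V = 2·25 = 50, E = 4·25 = 100, F = 2·25 + 2 = 52.

50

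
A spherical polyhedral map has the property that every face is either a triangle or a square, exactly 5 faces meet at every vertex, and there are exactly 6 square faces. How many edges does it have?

60

Let x be the number of triangles; then F = 6 + x.
Edge–face incidences: 2E = 4·6 + 3·x = 24 + 3x.
Every vertex has degree 5, so 5V = 2E.
Euler: V − E + F = 2 ⇒ (2E)/5 − E + (6 + x) = 2.
Multiply by 10: 2·(2E) − 5·(2E) + 10·(6 + x) = 20, i.e. 60 + 10x − 3·(24 + 3x) = 20.
Collecting terms: x − 12 = 20, so x = 32.
Then 2E = 24 + 3·32 = 120, so E = 60, V = 2E/5 = 24, F = 6 + 32 = 38.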